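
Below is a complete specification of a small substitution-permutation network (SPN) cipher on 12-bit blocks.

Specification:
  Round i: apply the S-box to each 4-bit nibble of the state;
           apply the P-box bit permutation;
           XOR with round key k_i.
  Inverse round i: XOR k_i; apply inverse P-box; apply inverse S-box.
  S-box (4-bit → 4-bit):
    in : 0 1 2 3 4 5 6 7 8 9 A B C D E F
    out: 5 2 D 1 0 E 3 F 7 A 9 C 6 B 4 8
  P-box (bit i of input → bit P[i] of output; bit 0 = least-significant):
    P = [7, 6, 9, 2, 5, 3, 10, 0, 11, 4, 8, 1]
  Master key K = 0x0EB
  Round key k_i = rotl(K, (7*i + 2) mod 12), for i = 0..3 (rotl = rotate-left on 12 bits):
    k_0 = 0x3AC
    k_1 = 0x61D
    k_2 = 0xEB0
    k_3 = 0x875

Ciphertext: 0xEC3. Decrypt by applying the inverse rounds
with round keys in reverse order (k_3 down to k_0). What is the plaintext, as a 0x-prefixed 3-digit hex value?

0x72B

s_0 = ciphertext = 0xEC3
s_1 = InvRound(s_0, k_3) = 0x902
s_2 = InvRound(s_1, k_2) = 0x500
s_3 = InvRound(s_2, k_1) = 0xC9B
s_4 = InvRound(s_3, k_0) = 0x72B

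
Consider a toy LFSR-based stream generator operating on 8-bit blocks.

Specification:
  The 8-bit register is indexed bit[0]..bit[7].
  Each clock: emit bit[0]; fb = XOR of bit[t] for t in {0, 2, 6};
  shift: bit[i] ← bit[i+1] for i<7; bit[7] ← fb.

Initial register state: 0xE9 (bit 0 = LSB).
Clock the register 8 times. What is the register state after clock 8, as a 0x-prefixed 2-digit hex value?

0x90

reg_0 = 0xE9
clock 1: out=1, reg = 0x74
clock 2: out=0, reg = 0x3A
clock 3: out=0, reg = 0x1D
clock 4: out=1, reg = 0x0E
clock 5: out=0, reg = 0x87
clock 6: out=1, reg = 0x43
clock 7: out=1, reg = 0x21
clock 8: out=1, reg = 0x90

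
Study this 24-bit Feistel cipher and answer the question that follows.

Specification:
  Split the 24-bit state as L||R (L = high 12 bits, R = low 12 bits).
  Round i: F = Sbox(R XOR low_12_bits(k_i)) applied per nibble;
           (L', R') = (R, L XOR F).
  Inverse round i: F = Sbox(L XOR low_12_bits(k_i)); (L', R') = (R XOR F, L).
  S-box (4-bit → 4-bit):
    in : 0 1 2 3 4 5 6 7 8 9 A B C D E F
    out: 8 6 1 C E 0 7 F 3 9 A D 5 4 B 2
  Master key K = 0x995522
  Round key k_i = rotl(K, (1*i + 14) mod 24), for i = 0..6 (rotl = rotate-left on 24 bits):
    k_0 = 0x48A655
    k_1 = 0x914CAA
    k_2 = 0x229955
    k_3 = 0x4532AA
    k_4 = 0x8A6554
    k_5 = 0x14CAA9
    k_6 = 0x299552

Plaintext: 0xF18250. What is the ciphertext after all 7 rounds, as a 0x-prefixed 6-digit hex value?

s_0 = plaintext = 0xF18250
s_1 = Round(s_0, k_0) = 0x250198
s_2 = Round(s_1, k_1) = 0x198691
s_3 = Round(s_2, k_2) = 0x6913C6
s_4 = Round(s_3, k_3) = 0x3C60E4
s_5 = Round(s_4, k_4) = 0x0E431E
s_6 = Round(s_5, k_5) = 0x31E93B
s_7 = Round(s_6, k_6) = 0x93B667

0x93B667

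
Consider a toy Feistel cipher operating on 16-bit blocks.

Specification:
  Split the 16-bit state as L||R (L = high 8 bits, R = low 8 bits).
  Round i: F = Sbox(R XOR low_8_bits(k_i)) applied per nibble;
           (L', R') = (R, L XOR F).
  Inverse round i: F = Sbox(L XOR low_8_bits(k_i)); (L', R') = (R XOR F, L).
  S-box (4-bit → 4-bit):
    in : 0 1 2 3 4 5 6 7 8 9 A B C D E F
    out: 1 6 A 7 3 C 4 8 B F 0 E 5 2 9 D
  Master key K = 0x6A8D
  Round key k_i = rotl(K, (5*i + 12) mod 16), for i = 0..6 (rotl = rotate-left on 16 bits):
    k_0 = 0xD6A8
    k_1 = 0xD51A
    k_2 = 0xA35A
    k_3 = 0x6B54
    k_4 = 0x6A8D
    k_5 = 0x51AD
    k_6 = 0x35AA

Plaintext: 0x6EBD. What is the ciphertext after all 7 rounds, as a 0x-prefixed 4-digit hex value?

0x7CC6

s_0 = plaintext = 0x6EBD
s_1 = Round(s_0, k_0) = 0xBD02
s_2 = Round(s_1, k_1) = 0x02D6
s_3 = Round(s_2, k_2) = 0xD6B7
s_4 = Round(s_3, k_3) = 0xB741
s_5 = Round(s_4, k_4) = 0x41E2
s_6 = Round(s_5, k_5) = 0xE27C
s_7 = Round(s_6, k_6) = 0x7CC6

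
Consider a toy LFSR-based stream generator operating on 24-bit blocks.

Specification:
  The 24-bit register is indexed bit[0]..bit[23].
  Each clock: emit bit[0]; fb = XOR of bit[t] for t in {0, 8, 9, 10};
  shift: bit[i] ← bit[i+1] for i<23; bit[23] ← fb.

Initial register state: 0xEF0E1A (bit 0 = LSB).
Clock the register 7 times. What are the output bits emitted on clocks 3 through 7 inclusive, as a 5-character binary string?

reg_0 = 0xEF0E1A
clock 1: out=0, reg = 0x77870D
clock 2: out=1, reg = 0x3BC386
clock 3: out=0, reg = 0x1DE1C3
clock 4: out=1, reg = 0x0EF0E1
clock 5: out=1, reg = 0x877870
clock 6: out=0, reg = 0x43BC38
clock 7: out=0, reg = 0xA1DE1C

01100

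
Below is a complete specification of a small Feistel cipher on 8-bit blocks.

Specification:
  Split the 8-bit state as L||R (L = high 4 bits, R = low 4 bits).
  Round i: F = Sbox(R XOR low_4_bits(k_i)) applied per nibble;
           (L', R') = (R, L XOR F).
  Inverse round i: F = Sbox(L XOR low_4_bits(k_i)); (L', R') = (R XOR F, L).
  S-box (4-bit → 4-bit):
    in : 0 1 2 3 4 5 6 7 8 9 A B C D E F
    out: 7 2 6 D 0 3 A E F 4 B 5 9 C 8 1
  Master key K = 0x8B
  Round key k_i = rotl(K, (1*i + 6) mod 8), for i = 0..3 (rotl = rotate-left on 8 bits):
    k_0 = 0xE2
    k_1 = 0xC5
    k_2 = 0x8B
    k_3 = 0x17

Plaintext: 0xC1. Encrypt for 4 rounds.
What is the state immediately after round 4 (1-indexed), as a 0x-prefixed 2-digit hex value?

s_0 = plaintext = 0xC1
s_1 = Round(s_0, k_0) = 0x11
s_2 = Round(s_1, k_1) = 0x11
s_3 = Round(s_2, k_2) = 0x1A
s_4 = Round(s_3, k_3) = 0xAD

0xAD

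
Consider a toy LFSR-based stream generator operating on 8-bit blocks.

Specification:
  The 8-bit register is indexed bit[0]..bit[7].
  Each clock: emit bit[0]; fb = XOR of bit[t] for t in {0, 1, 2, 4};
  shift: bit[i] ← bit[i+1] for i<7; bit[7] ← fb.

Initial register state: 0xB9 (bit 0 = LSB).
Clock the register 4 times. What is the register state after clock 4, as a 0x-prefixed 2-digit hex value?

0x0B

reg_0 = 0xB9
clock 1: out=1, reg = 0x5C
clock 2: out=0, reg = 0x2E
clock 3: out=0, reg = 0x17
clock 4: out=1, reg = 0x0B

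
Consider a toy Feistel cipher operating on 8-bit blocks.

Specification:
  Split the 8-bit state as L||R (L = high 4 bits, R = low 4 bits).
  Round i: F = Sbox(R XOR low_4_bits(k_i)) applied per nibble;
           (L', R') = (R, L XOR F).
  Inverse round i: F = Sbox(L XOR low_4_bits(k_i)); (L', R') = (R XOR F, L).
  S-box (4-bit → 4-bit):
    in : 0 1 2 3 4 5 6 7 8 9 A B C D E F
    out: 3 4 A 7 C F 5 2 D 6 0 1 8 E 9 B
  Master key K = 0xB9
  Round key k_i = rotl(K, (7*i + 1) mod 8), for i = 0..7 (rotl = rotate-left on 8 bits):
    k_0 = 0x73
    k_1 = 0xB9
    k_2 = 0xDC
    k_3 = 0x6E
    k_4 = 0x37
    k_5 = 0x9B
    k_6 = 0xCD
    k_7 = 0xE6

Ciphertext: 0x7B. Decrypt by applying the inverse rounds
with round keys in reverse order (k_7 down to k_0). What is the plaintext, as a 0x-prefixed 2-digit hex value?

s_0 = ciphertext = 0x7B
s_1 = InvRound(s_0, k_7) = 0xF7
s_2 = InvRound(s_1, k_6) = 0xDF
s_3 = InvRound(s_2, k_5) = 0xAD
s_4 = InvRound(s_3, k_4) = 0x3A
s_5 = InvRound(s_4, k_3) = 0x43
s_6 = InvRound(s_5, k_2) = 0xE4
s_7 = InvRound(s_6, k_1) = 0x6E
s_8 = InvRound(s_7, k_0) = 0x16

0x16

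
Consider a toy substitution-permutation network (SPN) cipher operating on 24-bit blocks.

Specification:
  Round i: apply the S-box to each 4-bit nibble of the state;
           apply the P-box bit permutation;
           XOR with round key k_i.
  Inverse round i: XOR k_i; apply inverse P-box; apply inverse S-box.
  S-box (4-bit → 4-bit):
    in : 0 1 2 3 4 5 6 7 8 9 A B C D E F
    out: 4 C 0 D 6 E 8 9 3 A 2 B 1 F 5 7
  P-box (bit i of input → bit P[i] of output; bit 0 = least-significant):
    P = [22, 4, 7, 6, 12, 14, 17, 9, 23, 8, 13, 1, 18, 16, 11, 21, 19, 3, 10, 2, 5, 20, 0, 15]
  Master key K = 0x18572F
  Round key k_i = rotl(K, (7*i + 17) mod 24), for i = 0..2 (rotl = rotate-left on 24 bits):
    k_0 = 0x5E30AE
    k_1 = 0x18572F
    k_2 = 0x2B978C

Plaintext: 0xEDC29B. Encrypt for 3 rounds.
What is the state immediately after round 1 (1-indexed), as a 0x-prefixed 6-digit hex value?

s_0 = plaintext = 0xEDC29B
s_1 = Round(s_0, k_0) = 0x1276D3
s_2 = Round(s_1, k_1) = 0x7E85EC
s_3 = Round(s_2, k_2) = 0x6422AE

0x1276D3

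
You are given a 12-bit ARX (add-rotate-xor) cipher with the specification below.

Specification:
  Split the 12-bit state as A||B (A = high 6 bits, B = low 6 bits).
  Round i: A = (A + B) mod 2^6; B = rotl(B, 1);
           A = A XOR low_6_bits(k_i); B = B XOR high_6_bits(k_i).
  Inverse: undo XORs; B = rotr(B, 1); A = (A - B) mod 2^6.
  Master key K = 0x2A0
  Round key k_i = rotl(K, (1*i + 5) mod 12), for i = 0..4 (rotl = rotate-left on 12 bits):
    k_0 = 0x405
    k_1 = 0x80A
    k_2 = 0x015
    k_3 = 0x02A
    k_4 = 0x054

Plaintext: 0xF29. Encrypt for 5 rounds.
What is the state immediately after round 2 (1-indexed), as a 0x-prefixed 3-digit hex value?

s_0 = plaintext = 0xF29
s_1 = Round(s_0, k_0) = 0x803
s_2 = Round(s_1, k_1) = 0xA66
s_3 = Round(s_2, k_2) = 0x68D
s_4 = Round(s_3, k_3) = 0x35A
s_5 = Round(s_4, k_4) = 0xCF5

0xA66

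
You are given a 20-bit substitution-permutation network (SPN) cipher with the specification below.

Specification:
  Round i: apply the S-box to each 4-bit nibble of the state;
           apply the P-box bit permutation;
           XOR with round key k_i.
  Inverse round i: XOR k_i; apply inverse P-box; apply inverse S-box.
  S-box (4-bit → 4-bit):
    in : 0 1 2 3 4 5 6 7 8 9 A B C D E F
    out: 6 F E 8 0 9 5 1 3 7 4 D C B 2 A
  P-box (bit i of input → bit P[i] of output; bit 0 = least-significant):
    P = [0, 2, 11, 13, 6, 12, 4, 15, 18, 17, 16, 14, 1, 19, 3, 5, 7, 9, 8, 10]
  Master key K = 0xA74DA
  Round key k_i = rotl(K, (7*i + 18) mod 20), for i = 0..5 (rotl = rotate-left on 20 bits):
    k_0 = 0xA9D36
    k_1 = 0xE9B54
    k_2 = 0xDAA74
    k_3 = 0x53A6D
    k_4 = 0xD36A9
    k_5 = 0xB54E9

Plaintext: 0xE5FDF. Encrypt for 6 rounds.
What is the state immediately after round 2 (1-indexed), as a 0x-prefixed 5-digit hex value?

s_0 = plaintext = 0xE5FDF
s_1 = Round(s_0, k_0) = 0x86F50
s_2 = Round(s_1, k_1) = 0xC519A
s_3 = Round(s_2, k_2) = 0xAF706
s_4 = Round(s_3, k_3) = 0x9235C
s_5 = Round(s_4, k_4) = 0x5DD41
s_6 = Round(s_5, k_5) = 0x5384E

0xC519A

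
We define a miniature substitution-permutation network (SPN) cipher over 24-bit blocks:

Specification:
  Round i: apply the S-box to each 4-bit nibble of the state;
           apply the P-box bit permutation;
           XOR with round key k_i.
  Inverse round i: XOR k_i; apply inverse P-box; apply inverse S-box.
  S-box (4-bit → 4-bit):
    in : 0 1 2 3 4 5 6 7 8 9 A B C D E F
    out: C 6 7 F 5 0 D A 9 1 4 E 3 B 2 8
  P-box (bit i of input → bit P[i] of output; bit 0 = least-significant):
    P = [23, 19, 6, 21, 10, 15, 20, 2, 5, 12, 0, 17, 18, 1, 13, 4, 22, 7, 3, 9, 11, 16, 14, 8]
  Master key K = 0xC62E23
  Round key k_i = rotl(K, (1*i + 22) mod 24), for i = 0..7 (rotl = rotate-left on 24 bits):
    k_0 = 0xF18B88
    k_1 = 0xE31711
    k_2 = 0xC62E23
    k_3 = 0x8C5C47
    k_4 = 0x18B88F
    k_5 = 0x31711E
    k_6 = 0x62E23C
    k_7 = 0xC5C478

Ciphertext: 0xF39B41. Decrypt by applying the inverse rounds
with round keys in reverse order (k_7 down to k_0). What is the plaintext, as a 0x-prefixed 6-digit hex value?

s_0 = ciphertext = 0xF39B41
s_1 = InvRound(s_0, k_7) = 0x60834F
s_2 = InvRound(s_1, k_6) = 0x05B65A
s_3 = InvRound(s_2, k_5) = 0x0F9530
s_4 = InvRound(s_3, k_4) = 0xD13665
s_5 = InvRound(s_4, k_3) = 0x2829AE
s_6 = InvRound(s_5, k_2) = 0xF3908D
s_7 = InvRound(s_6, k_1) = 0xFBF535
s_8 = InvRound(s_7, k_0) = 0x4B038E

0x4B038E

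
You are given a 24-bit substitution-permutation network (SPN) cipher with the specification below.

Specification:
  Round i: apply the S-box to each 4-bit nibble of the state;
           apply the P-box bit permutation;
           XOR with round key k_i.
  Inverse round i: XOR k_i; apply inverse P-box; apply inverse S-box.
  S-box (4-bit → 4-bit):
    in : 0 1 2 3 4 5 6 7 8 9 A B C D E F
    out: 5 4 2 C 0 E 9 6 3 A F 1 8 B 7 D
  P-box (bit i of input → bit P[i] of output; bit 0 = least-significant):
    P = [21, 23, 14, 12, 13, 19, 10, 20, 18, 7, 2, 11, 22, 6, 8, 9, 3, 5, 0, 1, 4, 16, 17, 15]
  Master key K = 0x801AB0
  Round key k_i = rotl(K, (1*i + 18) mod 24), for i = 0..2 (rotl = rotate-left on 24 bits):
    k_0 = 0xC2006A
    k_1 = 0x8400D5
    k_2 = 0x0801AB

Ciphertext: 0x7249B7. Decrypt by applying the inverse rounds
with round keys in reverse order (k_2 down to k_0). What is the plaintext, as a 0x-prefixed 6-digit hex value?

0x7522C5

s_0 = ciphertext = 0x7249B7
s_1 = InvRound(s_0, k_2) = 0x0BB390
s_2 = InvRound(s_1, k_1) = 0x515089
s_3 = InvRound(s_2, k_0) = 0x7522C5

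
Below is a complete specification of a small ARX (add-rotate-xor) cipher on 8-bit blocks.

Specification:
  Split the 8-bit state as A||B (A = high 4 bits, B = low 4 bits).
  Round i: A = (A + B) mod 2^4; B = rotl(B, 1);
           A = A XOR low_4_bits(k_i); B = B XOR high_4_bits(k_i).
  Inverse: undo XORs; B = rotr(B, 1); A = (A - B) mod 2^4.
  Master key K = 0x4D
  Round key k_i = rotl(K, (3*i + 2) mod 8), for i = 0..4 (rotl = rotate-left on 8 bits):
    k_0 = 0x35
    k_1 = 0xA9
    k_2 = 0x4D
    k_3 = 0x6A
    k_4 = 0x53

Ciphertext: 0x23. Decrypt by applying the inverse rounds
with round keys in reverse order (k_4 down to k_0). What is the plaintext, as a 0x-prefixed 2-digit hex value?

0x0E

s_0 = ciphertext = 0x23
s_1 = InvRound(s_0, k_4) = 0xE3
s_2 = InvRound(s_1, k_3) = 0xAA
s_3 = InvRound(s_2, k_2) = 0x07
s_4 = InvRound(s_3, k_1) = 0xBE
s_5 = InvRound(s_4, k_0) = 0x0E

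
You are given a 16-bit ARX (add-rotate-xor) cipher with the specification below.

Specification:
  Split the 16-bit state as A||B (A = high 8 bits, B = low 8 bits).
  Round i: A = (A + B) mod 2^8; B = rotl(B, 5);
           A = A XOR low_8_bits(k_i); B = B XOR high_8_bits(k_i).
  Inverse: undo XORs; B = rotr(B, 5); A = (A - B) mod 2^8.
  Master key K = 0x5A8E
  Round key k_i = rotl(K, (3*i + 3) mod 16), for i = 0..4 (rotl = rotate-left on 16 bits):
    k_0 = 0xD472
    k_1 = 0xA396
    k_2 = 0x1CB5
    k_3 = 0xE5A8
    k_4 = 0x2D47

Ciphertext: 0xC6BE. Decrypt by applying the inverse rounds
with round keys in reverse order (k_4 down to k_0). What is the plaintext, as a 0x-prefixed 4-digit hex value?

s_0 = ciphertext = 0xC6BE
s_1 = InvRound(s_0, k_4) = 0xE59C
s_2 = InvRound(s_1, k_3) = 0x82CB
s_3 = InvRound(s_2, k_2) = 0x79BE
s_4 = InvRound(s_3, k_1) = 0x07E8
s_5 = InvRound(s_4, k_0) = 0x94E1

0x94E1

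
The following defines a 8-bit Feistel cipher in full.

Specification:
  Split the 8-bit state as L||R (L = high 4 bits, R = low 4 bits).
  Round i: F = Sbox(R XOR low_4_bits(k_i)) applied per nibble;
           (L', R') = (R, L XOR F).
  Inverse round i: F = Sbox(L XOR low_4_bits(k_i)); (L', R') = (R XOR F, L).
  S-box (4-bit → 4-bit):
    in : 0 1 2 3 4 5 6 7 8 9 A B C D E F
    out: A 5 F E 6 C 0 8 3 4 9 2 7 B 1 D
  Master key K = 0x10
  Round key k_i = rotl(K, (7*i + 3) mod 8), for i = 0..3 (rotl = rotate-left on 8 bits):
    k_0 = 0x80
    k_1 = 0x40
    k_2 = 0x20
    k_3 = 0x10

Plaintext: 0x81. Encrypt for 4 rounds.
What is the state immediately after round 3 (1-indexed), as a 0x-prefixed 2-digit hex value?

s_0 = plaintext = 0x81
s_1 = Round(s_0, k_0) = 0x1D
s_2 = Round(s_1, k_1) = 0xDA
s_3 = Round(s_2, k_2) = 0xA4
s_4 = Round(s_3, k_3) = 0x4C

0xA4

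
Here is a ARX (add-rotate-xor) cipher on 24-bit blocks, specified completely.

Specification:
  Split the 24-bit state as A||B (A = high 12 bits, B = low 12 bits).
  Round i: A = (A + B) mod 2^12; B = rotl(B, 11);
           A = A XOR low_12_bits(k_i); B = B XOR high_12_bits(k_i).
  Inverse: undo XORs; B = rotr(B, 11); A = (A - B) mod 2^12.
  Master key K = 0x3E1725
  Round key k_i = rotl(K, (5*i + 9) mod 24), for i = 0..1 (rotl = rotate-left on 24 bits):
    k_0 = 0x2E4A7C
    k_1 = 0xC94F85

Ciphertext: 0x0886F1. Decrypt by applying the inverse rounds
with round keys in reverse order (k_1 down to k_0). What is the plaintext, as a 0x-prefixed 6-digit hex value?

0x3E0C5E

s_0 = ciphertext = 0x0886F1
s_1 = InvRound(s_0, k_1) = 0xA424CB
s_2 = InvRound(s_1, k_0) = 0x3E0C5E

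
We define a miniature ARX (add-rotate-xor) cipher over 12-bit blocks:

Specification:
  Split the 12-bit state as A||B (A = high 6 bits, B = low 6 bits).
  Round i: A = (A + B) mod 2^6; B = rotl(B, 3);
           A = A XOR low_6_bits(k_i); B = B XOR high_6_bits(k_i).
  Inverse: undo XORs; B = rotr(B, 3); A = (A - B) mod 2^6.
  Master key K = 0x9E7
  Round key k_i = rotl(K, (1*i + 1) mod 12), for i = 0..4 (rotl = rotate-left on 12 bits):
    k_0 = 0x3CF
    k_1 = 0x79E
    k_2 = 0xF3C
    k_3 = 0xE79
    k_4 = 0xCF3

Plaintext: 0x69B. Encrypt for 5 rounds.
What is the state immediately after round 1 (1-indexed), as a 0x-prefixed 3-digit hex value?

0xE94

s_0 = plaintext = 0x69B
s_1 = Round(s_0, k_0) = 0xE94
s_2 = Round(s_1, k_1) = 0x43C
s_3 = Round(s_2, k_2) = 0xC1B
s_4 = Round(s_3, k_3) = 0xCA2
s_5 = Round(s_4, k_4) = 0x9E7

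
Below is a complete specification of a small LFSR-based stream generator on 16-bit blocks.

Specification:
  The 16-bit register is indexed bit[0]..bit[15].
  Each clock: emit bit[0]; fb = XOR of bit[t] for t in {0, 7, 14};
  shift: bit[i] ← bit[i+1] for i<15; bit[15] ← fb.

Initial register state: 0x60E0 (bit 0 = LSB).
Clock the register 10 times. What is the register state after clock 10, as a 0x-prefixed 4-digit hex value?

reg_0 = 0x60E0
clock 1: out=0, reg = 0x3070
clock 2: out=0, reg = 0x1838
clock 3: out=0, reg = 0x0C1C
clock 4: out=0, reg = 0x060E
clock 5: out=0, reg = 0x0307
clock 6: out=1, reg = 0x8183
clock 7: out=1, reg = 0x40C1
clock 8: out=1, reg = 0xA060
clock 9: out=0, reg = 0x5030
clock 10: out=0, reg = 0xA818

0xA818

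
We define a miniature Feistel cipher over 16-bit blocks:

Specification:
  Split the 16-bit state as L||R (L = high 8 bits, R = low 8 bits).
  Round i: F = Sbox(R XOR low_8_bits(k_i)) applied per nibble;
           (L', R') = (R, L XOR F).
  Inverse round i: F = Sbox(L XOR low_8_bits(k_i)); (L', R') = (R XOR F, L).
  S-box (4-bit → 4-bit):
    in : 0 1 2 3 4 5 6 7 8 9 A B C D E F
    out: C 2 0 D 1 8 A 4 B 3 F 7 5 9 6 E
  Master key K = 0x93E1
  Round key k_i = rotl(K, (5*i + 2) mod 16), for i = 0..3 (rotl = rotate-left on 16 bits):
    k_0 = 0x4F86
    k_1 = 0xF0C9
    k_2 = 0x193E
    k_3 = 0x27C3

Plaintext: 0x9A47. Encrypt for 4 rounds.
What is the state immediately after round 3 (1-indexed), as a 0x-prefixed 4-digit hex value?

s_0 = plaintext = 0x9A47
s_1 = Round(s_0, k_0) = 0x47C8
s_2 = Round(s_1, k_1) = 0xC885
s_3 = Round(s_2, k_2) = 0x85BF
s_4 = Round(s_3, k_3) = 0xBFC0

0x85BF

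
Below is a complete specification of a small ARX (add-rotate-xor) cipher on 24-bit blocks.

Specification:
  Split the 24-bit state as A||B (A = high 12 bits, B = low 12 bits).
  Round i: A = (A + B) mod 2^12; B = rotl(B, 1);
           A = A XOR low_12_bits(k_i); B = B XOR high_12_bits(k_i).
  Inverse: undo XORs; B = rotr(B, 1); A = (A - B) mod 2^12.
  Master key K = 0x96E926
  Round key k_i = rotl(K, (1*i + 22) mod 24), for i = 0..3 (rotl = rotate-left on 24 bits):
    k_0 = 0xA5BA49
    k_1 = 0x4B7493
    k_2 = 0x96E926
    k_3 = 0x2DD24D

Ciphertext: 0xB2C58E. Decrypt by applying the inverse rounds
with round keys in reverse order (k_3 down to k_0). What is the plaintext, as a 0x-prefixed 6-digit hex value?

0x49FE58

s_0 = ciphertext = 0xB2C58E
s_1 = InvRound(s_0, k_3) = 0xDB8BA9
s_2 = InvRound(s_1, k_2) = 0xB3B963
s_3 = InvRound(s_2, k_1) = 0x8BE6EA
s_4 = InvRound(s_3, k_0) = 0x49FE58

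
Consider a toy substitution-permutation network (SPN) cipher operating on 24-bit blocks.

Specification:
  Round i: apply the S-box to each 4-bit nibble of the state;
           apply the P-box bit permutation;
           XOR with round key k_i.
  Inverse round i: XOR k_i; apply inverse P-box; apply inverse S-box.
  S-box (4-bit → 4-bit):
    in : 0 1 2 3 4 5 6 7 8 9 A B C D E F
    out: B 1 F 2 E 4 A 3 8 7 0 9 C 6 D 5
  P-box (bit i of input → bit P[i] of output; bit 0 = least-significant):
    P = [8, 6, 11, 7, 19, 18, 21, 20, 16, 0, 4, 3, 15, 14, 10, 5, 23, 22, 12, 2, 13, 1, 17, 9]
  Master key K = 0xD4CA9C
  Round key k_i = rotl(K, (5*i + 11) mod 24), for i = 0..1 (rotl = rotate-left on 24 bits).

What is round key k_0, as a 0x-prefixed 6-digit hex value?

0x54E6A6

K = 0xD4CA9C
k_0 = rotl(K, (5*0+11) mod 24) = rotl(K, 11) = 0x54E6A6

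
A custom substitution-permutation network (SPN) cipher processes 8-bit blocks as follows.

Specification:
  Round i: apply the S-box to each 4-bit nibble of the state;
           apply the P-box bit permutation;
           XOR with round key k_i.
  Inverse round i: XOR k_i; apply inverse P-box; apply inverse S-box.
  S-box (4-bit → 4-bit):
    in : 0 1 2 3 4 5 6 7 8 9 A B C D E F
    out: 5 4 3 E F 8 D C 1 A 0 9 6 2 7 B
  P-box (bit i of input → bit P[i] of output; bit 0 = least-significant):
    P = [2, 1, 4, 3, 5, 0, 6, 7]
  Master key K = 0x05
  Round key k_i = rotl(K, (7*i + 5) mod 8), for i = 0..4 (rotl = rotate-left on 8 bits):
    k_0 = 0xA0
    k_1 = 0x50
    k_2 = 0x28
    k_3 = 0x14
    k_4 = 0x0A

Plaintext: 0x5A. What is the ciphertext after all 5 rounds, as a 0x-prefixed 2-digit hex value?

0xFB

s_0 = plaintext = 0x5A
s_1 = Round(s_0, k_0) = 0x20
s_2 = Round(s_1, k_1) = 0x65
s_3 = Round(s_2, k_2) = 0xC0
s_4 = Round(s_3, k_3) = 0x41
s_5 = Round(s_4, k_4) = 0xFB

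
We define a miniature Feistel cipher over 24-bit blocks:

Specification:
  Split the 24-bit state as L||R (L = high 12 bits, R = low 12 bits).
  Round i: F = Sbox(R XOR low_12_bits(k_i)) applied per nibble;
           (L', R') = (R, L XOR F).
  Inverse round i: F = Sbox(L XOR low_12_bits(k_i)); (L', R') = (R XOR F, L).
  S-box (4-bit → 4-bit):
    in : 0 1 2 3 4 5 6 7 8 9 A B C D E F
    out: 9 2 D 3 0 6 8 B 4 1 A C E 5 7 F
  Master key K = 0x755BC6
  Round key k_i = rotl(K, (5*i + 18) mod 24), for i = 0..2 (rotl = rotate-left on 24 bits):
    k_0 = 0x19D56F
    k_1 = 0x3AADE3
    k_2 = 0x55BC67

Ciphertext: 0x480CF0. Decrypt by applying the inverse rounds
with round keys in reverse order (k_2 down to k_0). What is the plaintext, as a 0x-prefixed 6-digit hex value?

s_0 = ciphertext = 0x480CF0
s_1 = InvRound(s_0, k_2) = 0x88B480
s_2 = InvRound(s_1, k_1) = 0x20488B
s_3 = InvRound(s_2, k_0) = 0x307204

0x307204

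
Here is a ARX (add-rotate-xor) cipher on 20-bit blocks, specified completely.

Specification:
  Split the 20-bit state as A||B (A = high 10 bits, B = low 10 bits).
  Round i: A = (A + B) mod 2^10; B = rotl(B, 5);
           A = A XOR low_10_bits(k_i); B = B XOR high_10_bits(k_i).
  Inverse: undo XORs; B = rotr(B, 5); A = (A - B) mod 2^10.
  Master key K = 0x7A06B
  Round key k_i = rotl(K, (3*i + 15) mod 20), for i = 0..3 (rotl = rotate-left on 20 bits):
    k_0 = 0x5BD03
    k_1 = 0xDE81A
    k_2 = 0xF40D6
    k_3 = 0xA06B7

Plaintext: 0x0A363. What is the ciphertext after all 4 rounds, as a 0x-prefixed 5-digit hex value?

s_0 = plaintext = 0x0A363
s_1 = Round(s_0, k_0) = 0xA2114
s_2 = Round(s_1, k_1) = 0xE19F2
s_3 = Round(s_2, k_2) = 0x6B99F
s_4 = Round(s_3, k_3) = 0x7E96D

0x7E96D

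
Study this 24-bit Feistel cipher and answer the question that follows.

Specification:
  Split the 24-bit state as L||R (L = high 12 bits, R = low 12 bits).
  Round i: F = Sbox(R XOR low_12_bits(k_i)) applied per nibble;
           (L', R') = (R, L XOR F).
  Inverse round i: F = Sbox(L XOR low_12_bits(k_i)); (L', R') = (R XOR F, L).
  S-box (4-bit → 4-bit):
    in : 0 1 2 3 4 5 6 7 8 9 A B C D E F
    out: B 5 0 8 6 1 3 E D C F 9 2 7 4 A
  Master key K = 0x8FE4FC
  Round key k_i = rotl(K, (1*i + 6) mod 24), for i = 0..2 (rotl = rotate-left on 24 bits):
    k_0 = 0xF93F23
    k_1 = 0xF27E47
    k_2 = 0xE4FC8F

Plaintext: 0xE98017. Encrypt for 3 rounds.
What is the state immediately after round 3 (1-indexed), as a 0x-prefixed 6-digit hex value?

0xF0BCC8

s_0 = plaintext = 0xE98017
s_1 = Round(s_0, k_0) = 0x01741E
s_2 = Round(s_1, k_1) = 0x41EF0B
s_3 = Round(s_2, k_2) = 0xF0BCC8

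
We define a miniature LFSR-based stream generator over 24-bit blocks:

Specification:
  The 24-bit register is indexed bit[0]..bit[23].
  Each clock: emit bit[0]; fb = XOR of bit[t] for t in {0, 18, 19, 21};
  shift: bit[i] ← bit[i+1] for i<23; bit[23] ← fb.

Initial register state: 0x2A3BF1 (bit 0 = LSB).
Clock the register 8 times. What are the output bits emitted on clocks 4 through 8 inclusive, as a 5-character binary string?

01111

reg_0 = 0x2A3BF1
clock 1: out=1, reg = 0x951DF8
clock 2: out=0, reg = 0xCA8EFC
clock 3: out=0, reg = 0xE5477E
clock 4: out=0, reg = 0x72A3BF
clock 5: out=1, reg = 0x3951DF
clock 6: out=1, reg = 0x9CA8EF
clock 7: out=1, reg = 0xCE5477
clock 8: out=1, reg = 0xE72A3B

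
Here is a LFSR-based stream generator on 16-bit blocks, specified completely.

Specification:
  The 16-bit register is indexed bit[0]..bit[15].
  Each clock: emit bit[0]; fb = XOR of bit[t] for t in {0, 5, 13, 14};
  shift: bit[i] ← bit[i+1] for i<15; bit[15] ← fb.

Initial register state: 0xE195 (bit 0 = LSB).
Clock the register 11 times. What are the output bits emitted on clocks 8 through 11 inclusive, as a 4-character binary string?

1100

reg_0 = 0xE195
clock 1: out=1, reg = 0xF0CA
clock 2: out=0, reg = 0x7865
clock 3: out=1, reg = 0x3C32
clock 4: out=0, reg = 0x1E19
clock 5: out=1, reg = 0x8F0C
clock 6: out=0, reg = 0x4786
clock 7: out=0, reg = 0xA3C3
clock 8: out=1, reg = 0x51E1
clock 9: out=1, reg = 0xA8F0
clock 10: out=0, reg = 0x5478
clock 11: out=0, reg = 0x2A3C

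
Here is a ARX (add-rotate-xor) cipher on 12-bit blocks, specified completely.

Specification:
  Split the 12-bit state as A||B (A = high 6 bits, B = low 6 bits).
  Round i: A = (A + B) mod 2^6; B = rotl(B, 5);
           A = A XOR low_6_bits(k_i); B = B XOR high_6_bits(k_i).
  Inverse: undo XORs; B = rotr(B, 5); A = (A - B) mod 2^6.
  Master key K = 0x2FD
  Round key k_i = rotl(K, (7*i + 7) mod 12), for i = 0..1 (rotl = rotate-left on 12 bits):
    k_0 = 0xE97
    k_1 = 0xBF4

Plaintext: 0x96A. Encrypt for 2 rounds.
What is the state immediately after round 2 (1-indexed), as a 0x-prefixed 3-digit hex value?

s_0 = plaintext = 0x96A
s_1 = Round(s_0, k_0) = 0x62F
s_2 = Round(s_1, k_1) = 0xCD8

0xCD8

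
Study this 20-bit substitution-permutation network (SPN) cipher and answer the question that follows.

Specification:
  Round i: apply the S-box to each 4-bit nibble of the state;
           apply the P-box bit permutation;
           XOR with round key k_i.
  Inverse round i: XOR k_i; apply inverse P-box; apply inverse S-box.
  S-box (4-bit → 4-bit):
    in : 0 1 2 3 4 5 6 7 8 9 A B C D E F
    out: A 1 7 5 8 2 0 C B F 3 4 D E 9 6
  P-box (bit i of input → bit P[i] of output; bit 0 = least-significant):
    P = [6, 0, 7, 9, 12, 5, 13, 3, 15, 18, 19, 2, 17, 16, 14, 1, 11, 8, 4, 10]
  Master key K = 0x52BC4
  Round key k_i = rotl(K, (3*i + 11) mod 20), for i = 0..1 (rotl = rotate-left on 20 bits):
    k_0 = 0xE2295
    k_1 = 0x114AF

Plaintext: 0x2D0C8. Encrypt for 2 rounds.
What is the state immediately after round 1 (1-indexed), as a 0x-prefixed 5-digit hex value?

0xB59CA

s_0 = plaintext = 0x2D0C8
s_1 = Round(s_0, k_0) = 0xB59CA
s_2 = Round(s_1, k_1) = 0xCA4F2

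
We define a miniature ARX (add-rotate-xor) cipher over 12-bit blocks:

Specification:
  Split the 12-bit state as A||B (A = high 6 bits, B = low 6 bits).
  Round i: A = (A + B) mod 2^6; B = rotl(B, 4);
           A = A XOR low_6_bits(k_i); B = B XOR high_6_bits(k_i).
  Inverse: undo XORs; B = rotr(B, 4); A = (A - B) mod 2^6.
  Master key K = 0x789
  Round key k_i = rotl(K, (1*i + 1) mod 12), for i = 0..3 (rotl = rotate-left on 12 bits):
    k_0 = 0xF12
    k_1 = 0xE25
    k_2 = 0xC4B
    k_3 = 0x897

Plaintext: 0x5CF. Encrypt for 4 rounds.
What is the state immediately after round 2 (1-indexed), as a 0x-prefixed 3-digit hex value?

0x98B

s_0 = plaintext = 0x5CF
s_1 = Round(s_0, k_0) = 0xD0F
s_2 = Round(s_1, k_1) = 0x98B
s_3 = Round(s_2, k_2) = 0xE83
s_4 = Round(s_3, k_3) = 0xA92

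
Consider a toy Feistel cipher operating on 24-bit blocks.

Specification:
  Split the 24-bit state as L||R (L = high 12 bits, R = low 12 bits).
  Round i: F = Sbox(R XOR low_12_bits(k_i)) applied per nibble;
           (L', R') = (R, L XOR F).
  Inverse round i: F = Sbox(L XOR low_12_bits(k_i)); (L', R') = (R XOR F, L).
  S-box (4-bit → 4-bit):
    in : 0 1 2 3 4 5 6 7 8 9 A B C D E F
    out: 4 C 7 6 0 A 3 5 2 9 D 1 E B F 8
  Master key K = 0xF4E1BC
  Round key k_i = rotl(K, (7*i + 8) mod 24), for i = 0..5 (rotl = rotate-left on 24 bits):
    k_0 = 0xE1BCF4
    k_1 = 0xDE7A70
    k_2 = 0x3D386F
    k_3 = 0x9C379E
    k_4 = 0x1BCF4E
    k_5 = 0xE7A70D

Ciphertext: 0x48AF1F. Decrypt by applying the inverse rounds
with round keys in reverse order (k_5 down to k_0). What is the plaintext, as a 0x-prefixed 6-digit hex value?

0xD5D87E

s_0 = ciphertext = 0x48AF1F
s_1 = InvRound(s_0, k_5) = 0x93A48A
s_2 = InvRound(s_1, k_4) = 0x7DA93A
s_3 = InvRound(s_2, k_3) = 0xD3A7DA
s_4 = InvRound(s_3, k_2) = 0xD70D3A
s_5 = InvRound(s_4, k_1) = 0x87ED70
s_6 = InvRound(s_5, k_0) = 0xD5D87E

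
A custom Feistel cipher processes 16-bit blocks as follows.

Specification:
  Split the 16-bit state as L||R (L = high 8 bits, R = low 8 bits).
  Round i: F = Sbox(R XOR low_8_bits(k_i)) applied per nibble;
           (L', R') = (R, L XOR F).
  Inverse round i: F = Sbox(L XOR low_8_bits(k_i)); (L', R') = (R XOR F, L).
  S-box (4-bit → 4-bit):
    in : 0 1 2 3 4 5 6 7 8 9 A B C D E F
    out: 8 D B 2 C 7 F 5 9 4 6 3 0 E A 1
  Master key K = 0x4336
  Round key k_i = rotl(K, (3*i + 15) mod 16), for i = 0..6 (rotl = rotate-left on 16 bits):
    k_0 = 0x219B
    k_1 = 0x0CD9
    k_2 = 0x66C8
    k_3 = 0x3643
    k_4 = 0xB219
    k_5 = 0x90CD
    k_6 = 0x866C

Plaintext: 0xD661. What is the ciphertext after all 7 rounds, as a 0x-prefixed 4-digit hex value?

s_0 = plaintext = 0xD661
s_1 = Round(s_0, k_0) = 0x61C0
s_2 = Round(s_1, k_1) = 0xC0B5
s_3 = Round(s_2, k_2) = 0xB59E
s_4 = Round(s_3, k_3) = 0x9E5B
s_5 = Round(s_4, k_4) = 0x5B55
s_6 = Round(s_5, k_5) = 0x5512
s_7 = Round(s_6, k_6) = 0x120F

0x120F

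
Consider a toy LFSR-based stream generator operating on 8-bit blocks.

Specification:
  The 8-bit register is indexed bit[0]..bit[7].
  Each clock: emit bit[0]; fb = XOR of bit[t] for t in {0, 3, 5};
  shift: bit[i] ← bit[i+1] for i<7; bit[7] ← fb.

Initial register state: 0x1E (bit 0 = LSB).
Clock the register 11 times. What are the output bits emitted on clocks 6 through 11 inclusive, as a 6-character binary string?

reg_0 = 0x1E
clock 1: out=0, reg = 0x8F
clock 2: out=1, reg = 0x47
clock 3: out=1, reg = 0xA3
clock 4: out=1, reg = 0x51
clock 5: out=1, reg = 0xA8
clock 6: out=0, reg = 0x54
clock 7: out=0, reg = 0x2A
clock 8: out=0, reg = 0x15
clock 9: out=1, reg = 0x8A
clock 10: out=0, reg = 0xC5
clock 11: out=1, reg = 0xE2

000101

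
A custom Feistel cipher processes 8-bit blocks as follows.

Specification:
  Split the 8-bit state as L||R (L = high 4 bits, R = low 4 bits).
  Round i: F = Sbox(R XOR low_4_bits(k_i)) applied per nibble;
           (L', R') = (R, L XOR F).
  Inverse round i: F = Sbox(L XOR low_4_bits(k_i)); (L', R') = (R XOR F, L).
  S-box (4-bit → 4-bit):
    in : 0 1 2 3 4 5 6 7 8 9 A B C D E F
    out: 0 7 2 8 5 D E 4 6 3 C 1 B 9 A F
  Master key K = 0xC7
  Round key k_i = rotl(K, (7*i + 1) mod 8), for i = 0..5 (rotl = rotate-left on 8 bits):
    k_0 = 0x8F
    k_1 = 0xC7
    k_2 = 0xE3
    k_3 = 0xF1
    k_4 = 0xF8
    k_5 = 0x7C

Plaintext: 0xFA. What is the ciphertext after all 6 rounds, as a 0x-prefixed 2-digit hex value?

0x02

s_0 = plaintext = 0xFA
s_1 = Round(s_0, k_0) = 0xA2
s_2 = Round(s_1, k_1) = 0x27
s_3 = Round(s_2, k_2) = 0x77
s_4 = Round(s_3, k_3) = 0x79
s_5 = Round(s_4, k_4) = 0x90
s_6 = Round(s_5, k_5) = 0x02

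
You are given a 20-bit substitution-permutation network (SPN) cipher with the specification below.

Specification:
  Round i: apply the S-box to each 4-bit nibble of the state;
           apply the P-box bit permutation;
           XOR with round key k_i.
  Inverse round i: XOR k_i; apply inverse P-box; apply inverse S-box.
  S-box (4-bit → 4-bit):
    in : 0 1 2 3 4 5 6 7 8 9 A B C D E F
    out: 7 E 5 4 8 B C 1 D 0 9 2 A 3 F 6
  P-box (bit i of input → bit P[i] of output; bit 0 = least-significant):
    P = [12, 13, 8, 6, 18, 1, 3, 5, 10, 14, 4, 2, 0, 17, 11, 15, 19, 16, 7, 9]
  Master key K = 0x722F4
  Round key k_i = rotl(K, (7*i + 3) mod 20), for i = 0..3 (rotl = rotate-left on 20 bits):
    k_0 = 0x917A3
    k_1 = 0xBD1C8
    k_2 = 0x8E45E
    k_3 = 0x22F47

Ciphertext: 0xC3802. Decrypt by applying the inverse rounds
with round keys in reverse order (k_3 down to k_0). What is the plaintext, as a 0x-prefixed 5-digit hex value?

s_0 = ciphertext = 0xC3802
s_1 = InvRound(s_0, k_3) = 0xADA78
s_2 = InvRound(s_1, k_2) = 0x4FACD
s_3 = InvRound(s_2, k_1) = 0x5047F
s_4 = InvRound(s_3, k_0) = 0x89628

0x89628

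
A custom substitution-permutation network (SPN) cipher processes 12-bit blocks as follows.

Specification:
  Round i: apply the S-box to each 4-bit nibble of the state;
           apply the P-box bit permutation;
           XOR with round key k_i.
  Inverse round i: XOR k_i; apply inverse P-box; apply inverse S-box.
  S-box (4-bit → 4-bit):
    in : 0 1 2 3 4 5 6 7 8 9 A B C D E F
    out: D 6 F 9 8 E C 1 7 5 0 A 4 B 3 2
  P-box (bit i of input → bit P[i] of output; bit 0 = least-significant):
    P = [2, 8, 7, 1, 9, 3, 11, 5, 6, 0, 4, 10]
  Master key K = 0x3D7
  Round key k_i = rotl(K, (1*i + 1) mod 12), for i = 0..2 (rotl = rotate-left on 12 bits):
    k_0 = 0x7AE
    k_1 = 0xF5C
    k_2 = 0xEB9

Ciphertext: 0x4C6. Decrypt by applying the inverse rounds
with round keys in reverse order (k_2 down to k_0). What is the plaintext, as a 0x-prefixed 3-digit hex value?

0x24B

s_0 = ciphertext = 0x4C6
s_1 = InvRound(s_0, k_2) = 0x823
s_2 = InvRound(s_1, k_1) = 0x2DD
s_3 = InvRound(s_2, k_0) = 0x24B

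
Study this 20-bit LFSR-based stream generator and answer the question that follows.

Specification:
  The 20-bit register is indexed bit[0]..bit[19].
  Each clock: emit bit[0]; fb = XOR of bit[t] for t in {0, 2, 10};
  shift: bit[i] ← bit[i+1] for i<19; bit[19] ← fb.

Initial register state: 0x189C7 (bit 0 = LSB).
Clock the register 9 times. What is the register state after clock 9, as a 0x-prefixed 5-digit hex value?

reg_0 = 0x189C7
clock 1: out=1, reg = 0x0C4E3
clock 2: out=1, reg = 0x06271
clock 3: out=1, reg = 0x83138
clock 4: out=0, reg = 0x4189C
clock 5: out=0, reg = 0xA0C4E
clock 6: out=0, reg = 0x50627
clock 7: out=1, reg = 0xA8313
clock 8: out=1, reg = 0xD4189
clock 9: out=1, reg = 0xEA0C4

0xEA0C4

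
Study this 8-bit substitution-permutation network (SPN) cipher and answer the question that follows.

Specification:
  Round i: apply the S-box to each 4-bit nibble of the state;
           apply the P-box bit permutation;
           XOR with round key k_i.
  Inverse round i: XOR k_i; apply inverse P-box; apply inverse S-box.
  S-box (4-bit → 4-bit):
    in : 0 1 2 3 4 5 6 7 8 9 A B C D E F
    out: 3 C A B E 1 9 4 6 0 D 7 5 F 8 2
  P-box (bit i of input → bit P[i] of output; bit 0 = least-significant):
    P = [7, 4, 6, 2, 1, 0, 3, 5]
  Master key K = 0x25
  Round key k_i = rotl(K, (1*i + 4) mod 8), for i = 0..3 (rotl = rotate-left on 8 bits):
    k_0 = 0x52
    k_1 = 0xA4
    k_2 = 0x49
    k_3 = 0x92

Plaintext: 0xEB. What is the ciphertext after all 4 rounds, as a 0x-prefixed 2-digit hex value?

s_0 = plaintext = 0xEB
s_1 = Round(s_0, k_0) = 0xA2
s_2 = Round(s_1, k_1) = 0x9A
s_3 = Round(s_2, k_2) = 0x8D
s_4 = Round(s_3, k_3) = 0x4F

0x4F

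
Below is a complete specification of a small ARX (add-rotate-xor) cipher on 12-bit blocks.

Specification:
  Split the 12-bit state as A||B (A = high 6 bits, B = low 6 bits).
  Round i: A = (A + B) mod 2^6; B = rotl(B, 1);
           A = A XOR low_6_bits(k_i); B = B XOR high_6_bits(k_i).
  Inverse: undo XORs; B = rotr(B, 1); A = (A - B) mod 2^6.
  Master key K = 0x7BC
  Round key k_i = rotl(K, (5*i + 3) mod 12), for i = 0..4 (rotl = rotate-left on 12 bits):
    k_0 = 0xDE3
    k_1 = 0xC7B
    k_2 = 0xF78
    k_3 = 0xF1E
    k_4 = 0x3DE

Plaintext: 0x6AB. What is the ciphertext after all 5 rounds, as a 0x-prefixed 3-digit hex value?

0xB47

s_0 = plaintext = 0x6AB
s_1 = Round(s_0, k_0) = 0x9A0
s_2 = Round(s_1, k_1) = 0xF70
s_3 = Round(s_2, k_2) = 0x55C
s_4 = Round(s_3, k_3) = 0xBC4
s_5 = Round(s_4, k_4) = 0xB47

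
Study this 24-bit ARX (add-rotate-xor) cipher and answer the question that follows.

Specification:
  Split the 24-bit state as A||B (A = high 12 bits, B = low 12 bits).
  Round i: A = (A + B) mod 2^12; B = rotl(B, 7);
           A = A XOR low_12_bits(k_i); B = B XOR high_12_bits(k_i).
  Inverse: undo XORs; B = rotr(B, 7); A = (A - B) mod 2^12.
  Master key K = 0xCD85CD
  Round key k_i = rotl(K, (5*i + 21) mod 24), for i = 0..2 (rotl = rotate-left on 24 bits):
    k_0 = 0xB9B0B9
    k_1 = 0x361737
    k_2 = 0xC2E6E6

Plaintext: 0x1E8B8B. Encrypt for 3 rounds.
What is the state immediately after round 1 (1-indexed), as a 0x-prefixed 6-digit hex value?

0xDCAE47

s_0 = plaintext = 0x1E8B8B
s_1 = Round(s_0, k_0) = 0xDCAE47
s_2 = Round(s_1, k_1) = 0xB26093
s_3 = Round(s_2, k_2) = 0xD5F5AA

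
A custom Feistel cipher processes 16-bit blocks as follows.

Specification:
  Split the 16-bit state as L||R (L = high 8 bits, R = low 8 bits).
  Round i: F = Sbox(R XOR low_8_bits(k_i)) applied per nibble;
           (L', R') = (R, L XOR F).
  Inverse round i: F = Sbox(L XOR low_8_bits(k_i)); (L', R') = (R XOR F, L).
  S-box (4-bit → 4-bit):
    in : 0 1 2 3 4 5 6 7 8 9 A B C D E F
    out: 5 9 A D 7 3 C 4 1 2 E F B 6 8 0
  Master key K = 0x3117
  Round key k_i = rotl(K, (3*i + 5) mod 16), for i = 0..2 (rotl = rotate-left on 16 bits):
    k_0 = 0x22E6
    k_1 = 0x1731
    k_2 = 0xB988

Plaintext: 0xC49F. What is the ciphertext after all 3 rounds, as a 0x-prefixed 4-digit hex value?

0x6B0B

s_0 = plaintext = 0xC49F
s_1 = Round(s_0, k_0) = 0x9F86
s_2 = Round(s_1, k_1) = 0x866B
s_3 = Round(s_2, k_2) = 0x6B0B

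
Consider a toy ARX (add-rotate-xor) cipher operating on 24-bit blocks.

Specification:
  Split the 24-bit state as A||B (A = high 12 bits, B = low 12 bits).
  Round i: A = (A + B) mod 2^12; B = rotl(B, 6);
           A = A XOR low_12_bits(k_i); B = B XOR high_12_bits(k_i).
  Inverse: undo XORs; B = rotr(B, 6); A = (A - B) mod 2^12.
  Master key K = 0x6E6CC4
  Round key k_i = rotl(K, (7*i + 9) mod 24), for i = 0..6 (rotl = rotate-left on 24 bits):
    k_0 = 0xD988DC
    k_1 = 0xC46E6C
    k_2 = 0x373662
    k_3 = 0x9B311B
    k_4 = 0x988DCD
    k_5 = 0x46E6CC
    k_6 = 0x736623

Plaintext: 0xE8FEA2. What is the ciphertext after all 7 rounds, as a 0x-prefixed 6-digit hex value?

s_0 = plaintext = 0xE8FEA2
s_1 = Round(s_0, k_0) = 0x5ED522
s_2 = Round(s_1, k_1) = 0x5634D2
s_3 = Round(s_2, k_2) = 0xC577E0
s_4 = Round(s_3, k_3) = 0x52C1AC
s_5 = Round(s_4, k_4) = 0xB1528E
s_6 = Round(s_5, k_5) = 0xB6F7E4
s_7 = Round(s_6, k_6) = 0x570E29

0x570E29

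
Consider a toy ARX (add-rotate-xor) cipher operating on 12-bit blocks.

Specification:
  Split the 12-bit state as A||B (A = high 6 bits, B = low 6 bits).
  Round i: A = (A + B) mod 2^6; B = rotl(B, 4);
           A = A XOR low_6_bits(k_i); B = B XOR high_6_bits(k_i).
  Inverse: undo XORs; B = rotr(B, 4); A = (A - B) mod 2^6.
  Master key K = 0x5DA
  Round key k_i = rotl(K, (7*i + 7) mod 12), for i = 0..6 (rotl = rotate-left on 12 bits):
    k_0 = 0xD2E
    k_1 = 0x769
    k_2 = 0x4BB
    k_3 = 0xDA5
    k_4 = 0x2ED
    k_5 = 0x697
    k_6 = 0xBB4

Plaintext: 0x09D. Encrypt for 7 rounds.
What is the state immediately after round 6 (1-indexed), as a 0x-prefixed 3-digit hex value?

s_0 = plaintext = 0x09D
s_1 = Round(s_0, k_0) = 0xC63
s_2 = Round(s_1, k_1) = 0xF65
s_3 = Round(s_2, k_2) = 0x64B
s_4 = Round(s_3, k_3) = 0x044
s_5 = Round(s_4, k_4) = 0xA0A
s_6 = Round(s_5, k_5) = 0x978
s_7 = Round(s_6, k_6) = 0xA60

0x978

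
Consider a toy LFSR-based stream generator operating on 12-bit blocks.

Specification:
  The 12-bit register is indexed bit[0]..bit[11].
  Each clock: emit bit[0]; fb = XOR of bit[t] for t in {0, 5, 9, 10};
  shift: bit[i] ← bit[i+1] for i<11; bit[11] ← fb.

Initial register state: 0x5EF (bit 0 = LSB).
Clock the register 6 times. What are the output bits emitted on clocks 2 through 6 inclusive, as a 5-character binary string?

reg_0 = 0x5EF
clock 1: out=1, reg = 0xAF7
clock 2: out=1, reg = 0xD7B
clock 3: out=1, reg = 0xEBD
clock 4: out=1, reg = 0x75E
clock 5: out=0, reg = 0x3AF
clock 6: out=1, reg = 0x9D7

11101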